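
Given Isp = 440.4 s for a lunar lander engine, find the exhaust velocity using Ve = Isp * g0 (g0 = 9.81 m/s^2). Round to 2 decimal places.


Step 1: Ve = Isp * g0 = 440.4 * 9.81
Step 2: Ve = 4320.32 m/s

4320.32


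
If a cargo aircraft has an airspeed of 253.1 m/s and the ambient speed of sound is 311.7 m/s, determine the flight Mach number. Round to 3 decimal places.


Step 1: M = V / a = 253.1 / 311.7
Step 2: M = 0.812

0.812


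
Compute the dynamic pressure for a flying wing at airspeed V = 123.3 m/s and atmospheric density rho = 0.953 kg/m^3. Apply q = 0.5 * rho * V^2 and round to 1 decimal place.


Step 1: V^2 = 123.3^2 = 15202.89
Step 2: q = 0.5 * 0.953 * 15202.89
Step 3: q = 7244.2 Pa

7244.2


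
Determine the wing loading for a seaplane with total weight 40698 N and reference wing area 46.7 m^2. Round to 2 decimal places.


Step 1: Wing loading = W / S = 40698 / 46.7
Step 2: Wing loading = 871.48 N/m^2

871.48


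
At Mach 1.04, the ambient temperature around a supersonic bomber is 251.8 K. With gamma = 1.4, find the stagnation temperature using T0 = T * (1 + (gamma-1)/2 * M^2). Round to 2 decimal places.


Step 1: (gamma-1)/2 = 0.2
Step 2: M^2 = 1.0816
Step 3: 1 + 0.2 * 1.0816 = 1.21632
Step 4: T0 = 251.8 * 1.21632 = 306.27 K

306.27


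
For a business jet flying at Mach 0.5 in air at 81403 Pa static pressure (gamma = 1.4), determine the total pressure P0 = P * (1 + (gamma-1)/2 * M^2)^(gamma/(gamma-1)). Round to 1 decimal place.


Step 1: (gamma-1)/2 * M^2 = 0.2 * 0.25 = 0.05
Step 2: 1 + 0.05 = 1.05
Step 3: Exponent gamma/(gamma-1) = 3.5
Step 4: P0 = 81403 * 1.05^3.5 = 96561.3 Pa

96561.3


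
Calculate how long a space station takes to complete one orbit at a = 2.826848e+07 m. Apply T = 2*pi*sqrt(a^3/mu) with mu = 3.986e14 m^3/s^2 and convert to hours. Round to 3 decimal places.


Step 1: a^3 / mu = 2.258954e+22 / 3.986e14 = 5.667220e+07
Step 2: sqrt(5.667220e+07) = 7528.0941 s
Step 3: T = 2*pi * 7528.0941 = 47300.41 s
Step 4: T in hours = 47300.41 / 3600 = 13.139 hours

13.139


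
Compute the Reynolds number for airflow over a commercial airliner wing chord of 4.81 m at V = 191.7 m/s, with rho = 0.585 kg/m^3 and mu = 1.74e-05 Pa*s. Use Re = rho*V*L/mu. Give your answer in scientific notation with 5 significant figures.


Step 1: Numerator = rho * V * L = 0.585 * 191.7 * 4.81 = 539.415045
Step 2: Re = 539.415045 / 1.74e-05
Step 3: Re = 3.1001e+07

3.1001e+07


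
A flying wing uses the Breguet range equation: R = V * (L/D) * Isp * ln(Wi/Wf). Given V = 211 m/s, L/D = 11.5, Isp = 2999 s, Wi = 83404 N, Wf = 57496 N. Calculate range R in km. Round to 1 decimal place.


Step 1: Coefficient = V * (L/D) * Isp = 211 * 11.5 * 2999 = 7277073.5 m
Step 2: Wi/Wf = 83404 / 57496 = 1.450605
Step 3: ln(1.450605) = 0.371981
Step 4: R = 7277073.5 * 0.371981 = 2706932.3 m = 2706.9 km

2706.9


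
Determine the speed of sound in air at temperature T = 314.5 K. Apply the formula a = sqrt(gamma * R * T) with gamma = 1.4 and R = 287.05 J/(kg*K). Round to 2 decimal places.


Step 1: gamma * R * T = 1.4 * 287.05 * 314.5 = 126388.115
Step 2: a = sqrt(126388.115) = 355.51 m/s

355.51


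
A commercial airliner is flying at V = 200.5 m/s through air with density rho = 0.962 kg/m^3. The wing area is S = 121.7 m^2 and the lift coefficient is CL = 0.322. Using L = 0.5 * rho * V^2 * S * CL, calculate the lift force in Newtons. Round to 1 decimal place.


Step 1: Calculate dynamic pressure q = 0.5 * 0.962 * 200.5^2 = 0.5 * 0.962 * 40200.25 = 19336.3203 Pa
Step 2: Multiply by wing area and lift coefficient: L = 19336.3203 * 121.7 * 0.322
Step 3: L = 2353230.1744 * 0.322 = 757740.1 N

757740.1


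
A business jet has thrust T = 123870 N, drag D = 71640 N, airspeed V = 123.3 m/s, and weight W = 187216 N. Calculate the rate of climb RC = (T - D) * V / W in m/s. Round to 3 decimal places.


Step 1: Excess thrust = T - D = 123870 - 71640 = 52230 N
Step 2: Excess power = 52230 * 123.3 = 6439959.0 W
Step 3: RC = 6439959.0 / 187216 = 34.399 m/s

34.399


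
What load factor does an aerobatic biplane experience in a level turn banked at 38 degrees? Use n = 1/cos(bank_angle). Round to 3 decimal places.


Step 1: Convert 38 degrees to radians = 0.663225
Step 2: cos(38 deg) = 0.788011
Step 3: n = 1 / 0.788011 = 1.269

1.269


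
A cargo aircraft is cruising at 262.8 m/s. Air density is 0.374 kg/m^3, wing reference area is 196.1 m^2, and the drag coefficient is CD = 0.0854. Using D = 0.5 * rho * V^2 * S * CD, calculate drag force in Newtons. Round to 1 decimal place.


Step 1: Dynamic pressure q = 0.5 * 0.374 * 262.8^2 = 12914.9381 Pa
Step 2: Drag D = q * S * CD = 12914.9381 * 196.1 * 0.0854
Step 3: D = 216285.7 N

216285.7


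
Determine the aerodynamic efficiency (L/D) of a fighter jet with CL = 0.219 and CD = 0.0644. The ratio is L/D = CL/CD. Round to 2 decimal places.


Step 1: L/D = CL / CD = 0.219 / 0.0644
Step 2: L/D = 3.40

3.40


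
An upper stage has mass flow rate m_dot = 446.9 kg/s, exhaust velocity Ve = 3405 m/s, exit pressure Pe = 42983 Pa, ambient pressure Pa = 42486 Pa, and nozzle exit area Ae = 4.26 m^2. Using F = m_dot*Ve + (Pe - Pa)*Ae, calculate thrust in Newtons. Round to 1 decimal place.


Step 1: Momentum thrust = m_dot * Ve = 446.9 * 3405 = 1521694.5 N
Step 2: Pressure thrust = (Pe - Pa) * Ae = (42983 - 42486) * 4.26 = 2117.22 N
Step 3: Total thrust F = 1521694.5 + 2117.22 = 1523811.7 N

1523811.7


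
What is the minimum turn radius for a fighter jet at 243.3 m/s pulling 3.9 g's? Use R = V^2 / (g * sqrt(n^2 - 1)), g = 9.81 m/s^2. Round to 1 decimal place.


Step 1: V^2 = 243.3^2 = 59194.89
Step 2: n^2 - 1 = 3.9^2 - 1 = 14.21
Step 3: sqrt(14.21) = 3.769615
Step 4: R = 59194.89 / (9.81 * 3.769615) = 1600.7 m

1600.7


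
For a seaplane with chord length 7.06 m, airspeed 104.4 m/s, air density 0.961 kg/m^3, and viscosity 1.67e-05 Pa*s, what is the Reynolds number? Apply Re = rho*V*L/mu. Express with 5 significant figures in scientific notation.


Step 1: Numerator = rho * V * L = 0.961 * 104.4 * 7.06 = 708.318504
Step 2: Re = 708.318504 / 1.67e-05
Step 3: Re = 4.2414e+07

4.2414e+07


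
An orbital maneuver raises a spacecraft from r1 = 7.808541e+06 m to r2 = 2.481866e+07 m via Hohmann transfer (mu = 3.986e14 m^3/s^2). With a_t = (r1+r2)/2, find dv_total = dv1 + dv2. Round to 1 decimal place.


Step 1: Transfer semi-major axis a_t = (7.808541e+06 + 2.481866e+07) / 2 = 1.631360e+07 m
Step 2: v1 (circular at r1) = sqrt(mu/r1) = 7144.7 m/s
Step 3: v_t1 = sqrt(mu*(2/r1 - 1/a_t)) = 8812.48 m/s
Step 4: dv1 = |8812.48 - 7144.7| = 1667.78 m/s
Step 5: v2 (circular at r2) = 4007.55 m/s, v_t2 = 2772.61 m/s
Step 6: dv2 = |4007.55 - 2772.61| = 1234.94 m/s
Step 7: Total delta-v = 1667.78 + 1234.94 = 2902.7 m/s

2902.7


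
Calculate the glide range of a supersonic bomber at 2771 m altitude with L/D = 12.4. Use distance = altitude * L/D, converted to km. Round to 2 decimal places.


Step 1: Glide distance = altitude * L/D = 2771 * 12.4 = 34360.4 m
Step 2: Convert to km: 34360.4 / 1000 = 34.36 km

34.36


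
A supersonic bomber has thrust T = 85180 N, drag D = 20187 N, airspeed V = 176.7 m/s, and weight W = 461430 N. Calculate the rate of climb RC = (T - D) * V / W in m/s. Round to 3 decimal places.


Step 1: Excess thrust = T - D = 85180 - 20187 = 64993 N
Step 2: Excess power = 64993 * 176.7 = 11484263.1 W
Step 3: RC = 11484263.1 / 461430 = 24.888 m/s

24.888


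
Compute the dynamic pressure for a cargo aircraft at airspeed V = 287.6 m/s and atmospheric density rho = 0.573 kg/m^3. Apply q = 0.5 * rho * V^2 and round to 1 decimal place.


Step 1: V^2 = 287.6^2 = 82713.76
Step 2: q = 0.5 * 0.573 * 82713.76
Step 3: q = 23697.5 Pa

23697.5


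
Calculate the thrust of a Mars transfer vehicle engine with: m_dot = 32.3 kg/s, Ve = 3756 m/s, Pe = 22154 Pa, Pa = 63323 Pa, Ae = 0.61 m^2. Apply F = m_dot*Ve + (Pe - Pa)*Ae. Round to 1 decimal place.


Step 1: Momentum thrust = m_dot * Ve = 32.3 * 3756 = 121318.8 N
Step 2: Pressure thrust = (Pe - Pa) * Ae = (22154 - 63323) * 0.61 = -25113.09 N
Step 3: Total thrust F = 121318.8 + -25113.09 = 96205.7 N

96205.7


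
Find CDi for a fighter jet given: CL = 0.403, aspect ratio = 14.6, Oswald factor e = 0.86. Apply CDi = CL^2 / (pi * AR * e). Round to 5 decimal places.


Step 1: CL^2 = 0.403^2 = 0.162409
Step 2: pi * AR * e = 3.14159 * 14.6 * 0.86 = 39.445837
Step 3: CDi = 0.162409 / 39.445837 = 0.00412

0.00412


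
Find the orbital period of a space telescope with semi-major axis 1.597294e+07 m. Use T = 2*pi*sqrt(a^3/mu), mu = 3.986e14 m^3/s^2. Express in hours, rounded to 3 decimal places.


Step 1: a^3 / mu = 4.075253e+21 / 3.986e14 = 1.022392e+07
Step 2: sqrt(1.022392e+07) = 3197.4859 s
Step 3: T = 2*pi * 3197.4859 = 20090.4 s
Step 4: T in hours = 20090.4 / 3600 = 5.581 hours

5.581


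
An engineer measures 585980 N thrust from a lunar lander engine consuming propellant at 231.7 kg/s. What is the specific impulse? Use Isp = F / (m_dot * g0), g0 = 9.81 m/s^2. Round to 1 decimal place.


Step 1: m_dot * g0 = 231.7 * 9.81 = 2272.98
Step 2: Isp = 585980 / 2272.98 = 257.8 s

257.8


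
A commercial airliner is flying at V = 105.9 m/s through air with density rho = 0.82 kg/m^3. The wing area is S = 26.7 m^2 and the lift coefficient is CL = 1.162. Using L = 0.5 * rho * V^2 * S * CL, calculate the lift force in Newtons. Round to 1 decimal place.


Step 1: Calculate dynamic pressure q = 0.5 * 0.82 * 105.9^2 = 0.5 * 0.82 * 11214.81 = 4598.0721 Pa
Step 2: Multiply by wing area and lift coefficient: L = 4598.0721 * 26.7 * 1.162
Step 3: L = 122768.5251 * 1.162 = 142657.0 N

142657.0


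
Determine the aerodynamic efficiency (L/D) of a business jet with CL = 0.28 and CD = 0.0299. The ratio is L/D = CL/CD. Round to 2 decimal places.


Step 1: L/D = CL / CD = 0.28 / 0.0299
Step 2: L/D = 9.36

9.36


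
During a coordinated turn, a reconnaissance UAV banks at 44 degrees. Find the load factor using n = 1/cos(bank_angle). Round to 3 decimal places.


Step 1: Convert 44 degrees to radians = 0.767945
Step 2: cos(44 deg) = 0.71934
Step 3: n = 1 / 0.71934 = 1.390

1.390


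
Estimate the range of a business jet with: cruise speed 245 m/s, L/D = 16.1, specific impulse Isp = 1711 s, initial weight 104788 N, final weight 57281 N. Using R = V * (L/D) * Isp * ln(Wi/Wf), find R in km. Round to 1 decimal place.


Step 1: Coefficient = V * (L/D) * Isp = 245 * 16.1 * 1711 = 6749039.5 m
Step 2: Wi/Wf = 104788 / 57281 = 1.829368
Step 3: ln(1.829368) = 0.60397
Step 4: R = 6749039.5 * 0.60397 = 4076219.3 m = 4076.2 km

4076.2


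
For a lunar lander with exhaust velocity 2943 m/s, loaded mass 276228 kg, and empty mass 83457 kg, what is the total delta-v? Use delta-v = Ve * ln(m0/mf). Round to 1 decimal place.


Step 1: Mass ratio m0/mf = 276228 / 83457 = 3.309824
Step 2: ln(3.309824) = 1.196895
Step 3: delta-v = 2943 * 1.196895 = 3522.5 m/s

3522.5


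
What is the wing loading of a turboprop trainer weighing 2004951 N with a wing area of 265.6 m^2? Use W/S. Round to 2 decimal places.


Step 1: Wing loading = W / S = 2004951 / 265.6
Step 2: Wing loading = 7548.76 N/m^2

7548.76


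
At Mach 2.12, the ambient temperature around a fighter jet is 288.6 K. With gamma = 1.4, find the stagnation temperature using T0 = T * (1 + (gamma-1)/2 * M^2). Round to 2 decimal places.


Step 1: (gamma-1)/2 = 0.2
Step 2: M^2 = 4.4944
Step 3: 1 + 0.2 * 4.4944 = 1.89888
Step 4: T0 = 288.6 * 1.89888 = 548.02 K

548.02


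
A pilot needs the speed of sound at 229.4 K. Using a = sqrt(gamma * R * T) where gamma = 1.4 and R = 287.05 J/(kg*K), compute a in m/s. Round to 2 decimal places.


Step 1: gamma * R * T = 1.4 * 287.05 * 229.4 = 92188.978
Step 2: a = sqrt(92188.978) = 303.63 m/s

303.63


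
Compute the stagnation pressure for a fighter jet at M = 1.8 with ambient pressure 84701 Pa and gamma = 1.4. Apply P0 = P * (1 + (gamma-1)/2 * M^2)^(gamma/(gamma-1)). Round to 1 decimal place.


Step 1: (gamma-1)/2 * M^2 = 0.2 * 3.24 = 0.648
Step 2: 1 + 0.648 = 1.648
Step 3: Exponent gamma/(gamma-1) = 3.5
Step 4: P0 = 84701 * 1.648^3.5 = 486674.7 Pa

486674.7


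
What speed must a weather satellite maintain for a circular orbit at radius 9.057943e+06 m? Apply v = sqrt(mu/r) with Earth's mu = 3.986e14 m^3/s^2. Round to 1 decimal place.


Step 1: mu / r = 3.986e14 / 9.057943e+06 = 44005576.1004
Step 2: v = sqrt(44005576.1004) = 6633.7 m/s

6633.7


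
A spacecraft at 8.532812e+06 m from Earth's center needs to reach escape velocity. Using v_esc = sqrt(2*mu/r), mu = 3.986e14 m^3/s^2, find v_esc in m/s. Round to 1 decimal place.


Step 1: 2*mu/r = 2 * 3.986e14 / 8.532812e+06 = 93427582.8414
Step 2: v_esc = sqrt(93427582.8414) = 9665.8 m/s

9665.8


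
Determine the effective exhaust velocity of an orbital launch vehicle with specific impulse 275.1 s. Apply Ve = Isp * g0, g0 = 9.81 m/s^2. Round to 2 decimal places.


Step 1: Ve = Isp * g0 = 275.1 * 9.81
Step 2: Ve = 2698.73 m/s

2698.73


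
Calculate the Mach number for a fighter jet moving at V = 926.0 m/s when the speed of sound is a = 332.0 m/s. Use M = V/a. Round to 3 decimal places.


Step 1: M = V / a = 926.0 / 332.0
Step 2: M = 2.789

2.789


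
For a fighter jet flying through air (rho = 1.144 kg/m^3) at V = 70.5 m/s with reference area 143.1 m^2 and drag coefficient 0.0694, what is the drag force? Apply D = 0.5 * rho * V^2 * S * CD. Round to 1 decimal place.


Step 1: Dynamic pressure q = 0.5 * 1.144 * 70.5^2 = 2842.983 Pa
Step 2: Drag D = q * S * CD = 2842.983 * 143.1 * 0.0694
Step 3: D = 28234.1 N

28234.1


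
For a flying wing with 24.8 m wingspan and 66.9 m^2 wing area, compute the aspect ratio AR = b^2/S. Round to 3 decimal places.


Step 1: b^2 = 24.8^2 = 615.04
Step 2: AR = 615.04 / 66.9 = 9.193

9.193


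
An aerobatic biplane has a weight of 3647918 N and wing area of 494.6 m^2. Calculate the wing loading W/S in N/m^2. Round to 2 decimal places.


Step 1: Wing loading = W / S = 3647918 / 494.6
Step 2: Wing loading = 7375.49 N/m^2

7375.49


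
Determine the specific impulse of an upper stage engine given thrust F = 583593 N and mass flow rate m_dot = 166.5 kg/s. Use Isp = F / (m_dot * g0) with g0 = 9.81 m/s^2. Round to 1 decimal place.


Step 1: m_dot * g0 = 166.5 * 9.81 = 1633.37
Step 2: Isp = 583593 / 1633.37 = 357.3 s

357.3


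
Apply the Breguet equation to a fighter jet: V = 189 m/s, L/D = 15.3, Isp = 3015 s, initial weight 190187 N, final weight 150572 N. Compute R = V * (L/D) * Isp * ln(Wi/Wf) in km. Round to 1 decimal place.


Step 1: Coefficient = V * (L/D) * Isp = 189 * 15.3 * 3015 = 8718475.5 m
Step 2: Wi/Wf = 190187 / 150572 = 1.263097
Step 3: ln(1.263097) = 0.233566
Step 4: R = 8718475.5 * 0.233566 = 2036343.1 m = 2036.3 km

2036.3


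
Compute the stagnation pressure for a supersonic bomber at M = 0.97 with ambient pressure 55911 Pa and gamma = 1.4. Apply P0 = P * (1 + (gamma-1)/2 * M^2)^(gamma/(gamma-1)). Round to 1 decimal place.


Step 1: (gamma-1)/2 * M^2 = 0.2 * 0.9409 = 0.18818
Step 2: 1 + 0.18818 = 1.18818
Step 3: Exponent gamma/(gamma-1) = 3.5
Step 4: P0 = 55911 * 1.18818^3.5 = 102231.6 Pa

102231.6


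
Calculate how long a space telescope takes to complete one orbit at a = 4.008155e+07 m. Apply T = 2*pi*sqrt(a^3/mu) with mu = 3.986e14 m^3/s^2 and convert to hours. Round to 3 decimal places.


Step 1: a^3 / mu = 6.439224e+22 / 3.986e14 = 1.615460e+08
Step 2: sqrt(1.615460e+08) = 12710.075 s
Step 3: T = 2*pi * 12710.075 = 79859.76 s
Step 4: T in hours = 79859.76 / 3600 = 22.183 hours

22.183


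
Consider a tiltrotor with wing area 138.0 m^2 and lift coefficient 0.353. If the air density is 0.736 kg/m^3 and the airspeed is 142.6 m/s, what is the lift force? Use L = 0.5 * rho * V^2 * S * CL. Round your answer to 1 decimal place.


Step 1: Calculate dynamic pressure q = 0.5 * 0.736 * 142.6^2 = 0.5 * 0.736 * 20334.76 = 7483.1917 Pa
Step 2: Multiply by wing area and lift coefficient: L = 7483.1917 * 138.0 * 0.353
Step 3: L = 1032680.4518 * 0.353 = 364536.2 N

364536.2


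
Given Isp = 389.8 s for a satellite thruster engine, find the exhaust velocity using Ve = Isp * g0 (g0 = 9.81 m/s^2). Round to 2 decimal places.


Step 1: Ve = Isp * g0 = 389.8 * 9.81
Step 2: Ve = 3823.94 m/s

3823.94


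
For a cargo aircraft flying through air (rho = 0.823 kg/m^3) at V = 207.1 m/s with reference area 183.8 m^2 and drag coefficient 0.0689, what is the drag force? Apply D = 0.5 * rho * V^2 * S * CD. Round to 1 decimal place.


Step 1: Dynamic pressure q = 0.5 * 0.823 * 207.1^2 = 17649.4037 Pa
Step 2: Drag D = q * S * CD = 17649.4037 * 183.8 * 0.0689
Step 3: D = 223508.9 N

223508.9


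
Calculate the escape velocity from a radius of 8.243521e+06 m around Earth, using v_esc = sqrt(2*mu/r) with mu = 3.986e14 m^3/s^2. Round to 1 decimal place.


Step 1: 2*mu/r = 2 * 3.986e14 / 8.243521e+06 = 96706249.6717
Step 2: v_esc = sqrt(96706249.6717) = 9833.9 m/s

9833.9


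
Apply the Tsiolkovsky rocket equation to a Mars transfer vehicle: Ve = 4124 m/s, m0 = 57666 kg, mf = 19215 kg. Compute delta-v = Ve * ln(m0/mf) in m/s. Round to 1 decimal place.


Step 1: Mass ratio m0/mf = 57666 / 19215 = 3.001093
Step 2: ln(3.001093) = 1.098977
Step 3: delta-v = 4124 * 1.098977 = 4532.2 m/s

4532.2


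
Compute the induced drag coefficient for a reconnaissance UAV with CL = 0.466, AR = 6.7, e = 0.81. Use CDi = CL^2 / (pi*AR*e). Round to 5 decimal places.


Step 1: CL^2 = 0.466^2 = 0.217156
Step 2: pi * AR * e = 3.14159 * 6.7 * 0.81 = 17.049423
Step 3: CDi = 0.217156 / 17.049423 = 0.01274

0.01274


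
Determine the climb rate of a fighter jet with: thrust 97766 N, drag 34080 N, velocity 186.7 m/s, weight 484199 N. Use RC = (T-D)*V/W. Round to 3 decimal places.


Step 1: Excess thrust = T - D = 97766 - 34080 = 63686 N
Step 2: Excess power = 63686 * 186.7 = 11890176.2 W
Step 3: RC = 11890176.2 / 484199 = 24.556 m/s

24.556


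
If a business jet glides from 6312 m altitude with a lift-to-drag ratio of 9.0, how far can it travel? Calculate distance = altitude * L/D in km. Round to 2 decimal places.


Step 1: Glide distance = altitude * L/D = 6312 * 9.0 = 56808.0 m
Step 2: Convert to km: 56808.0 / 1000 = 56.81 km

56.81


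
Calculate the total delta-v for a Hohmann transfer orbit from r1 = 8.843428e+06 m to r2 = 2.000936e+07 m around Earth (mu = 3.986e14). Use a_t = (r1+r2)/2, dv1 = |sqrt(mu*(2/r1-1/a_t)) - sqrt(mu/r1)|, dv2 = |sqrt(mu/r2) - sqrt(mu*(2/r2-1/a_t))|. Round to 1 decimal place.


Step 1: Transfer semi-major axis a_t = (8.843428e+06 + 2.000936e+07) / 2 = 1.442639e+07 m
Step 2: v1 (circular at r1) = sqrt(mu/r1) = 6713.64 m/s
Step 3: v_t1 = sqrt(mu*(2/r1 - 1/a_t)) = 7906.71 m/s
Step 4: dv1 = |7906.71 - 6713.64| = 1193.07 m/s
Step 5: v2 (circular at r2) = 4463.26 m/s, v_t2 = 3494.49 m/s
Step 6: dv2 = |4463.26 - 3494.49| = 968.77 m/s
Step 7: Total delta-v = 1193.07 + 968.77 = 2161.8 m/s

2161.8


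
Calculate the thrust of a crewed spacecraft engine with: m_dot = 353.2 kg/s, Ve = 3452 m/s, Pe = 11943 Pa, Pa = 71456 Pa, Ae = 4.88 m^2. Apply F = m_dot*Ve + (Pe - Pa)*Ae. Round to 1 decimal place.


Step 1: Momentum thrust = m_dot * Ve = 353.2 * 3452 = 1219246.4 N
Step 2: Pressure thrust = (Pe - Pa) * Ae = (11943 - 71456) * 4.88 = -290423.44 N
Step 3: Total thrust F = 1219246.4 + -290423.44 = 928823.0 N

928823.0


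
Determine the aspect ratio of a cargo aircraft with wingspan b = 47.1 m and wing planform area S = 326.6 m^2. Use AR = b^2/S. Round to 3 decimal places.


Step 1: b^2 = 47.1^2 = 2218.41
Step 2: AR = 2218.41 / 326.6 = 6.792

6.792


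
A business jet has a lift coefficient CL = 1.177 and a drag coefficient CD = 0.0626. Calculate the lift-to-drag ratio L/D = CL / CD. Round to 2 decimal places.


Step 1: L/D = CL / CD = 1.177 / 0.0626
Step 2: L/D = 18.80

18.80


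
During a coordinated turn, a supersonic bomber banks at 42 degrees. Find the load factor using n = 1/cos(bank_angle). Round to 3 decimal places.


Step 1: Convert 42 degrees to radians = 0.733038
Step 2: cos(42 deg) = 0.743145
Step 3: n = 1 / 0.743145 = 1.346

1.346


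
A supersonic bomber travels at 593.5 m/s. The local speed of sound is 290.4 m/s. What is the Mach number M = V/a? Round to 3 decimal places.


Step 1: M = V / a = 593.5 / 290.4
Step 2: M = 2.044

2.044


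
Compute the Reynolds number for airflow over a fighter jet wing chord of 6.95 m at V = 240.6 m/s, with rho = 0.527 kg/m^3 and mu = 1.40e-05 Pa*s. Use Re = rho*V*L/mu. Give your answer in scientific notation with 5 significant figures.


Step 1: Numerator = rho * V * L = 0.527 * 240.6 * 6.95 = 881.23359
Step 2: Re = 881.23359 / 1.40e-05
Step 3: Re = 6.2945e+07

6.2945e+07


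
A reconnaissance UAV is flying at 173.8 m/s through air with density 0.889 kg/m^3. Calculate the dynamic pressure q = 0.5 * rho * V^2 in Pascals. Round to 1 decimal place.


Step 1: V^2 = 173.8^2 = 30206.44
Step 2: q = 0.5 * 0.889 * 30206.44
Step 3: q = 13426.8 Pa

13426.8


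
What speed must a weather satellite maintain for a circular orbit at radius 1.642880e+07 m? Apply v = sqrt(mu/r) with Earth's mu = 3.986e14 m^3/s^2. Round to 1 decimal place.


Step 1: mu / r = 3.986e14 / 1.642880e+07 = 24262271.1336
Step 2: v = sqrt(24262271.1336) = 4925.7 m/s

4925.7


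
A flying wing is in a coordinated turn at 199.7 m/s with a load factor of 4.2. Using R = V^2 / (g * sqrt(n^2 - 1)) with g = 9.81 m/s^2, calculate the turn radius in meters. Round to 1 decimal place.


Step 1: V^2 = 199.7^2 = 39880.09
Step 2: n^2 - 1 = 4.2^2 - 1 = 16.64
Step 3: sqrt(16.64) = 4.079216
Step 4: R = 39880.09 / (9.81 * 4.079216) = 996.6 m

996.6


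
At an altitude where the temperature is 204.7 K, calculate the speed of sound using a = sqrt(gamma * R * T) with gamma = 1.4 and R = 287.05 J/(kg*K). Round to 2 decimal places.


Step 1: gamma * R * T = 1.4 * 287.05 * 204.7 = 82262.789
Step 2: a = sqrt(82262.789) = 286.81 m/s

286.81


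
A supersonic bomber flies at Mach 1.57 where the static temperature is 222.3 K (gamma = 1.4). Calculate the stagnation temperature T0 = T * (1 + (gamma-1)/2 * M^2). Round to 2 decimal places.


Step 1: (gamma-1)/2 = 0.2
Step 2: M^2 = 2.4649
Step 3: 1 + 0.2 * 2.4649 = 1.49298
Step 4: T0 = 222.3 * 1.49298 = 331.89 K

331.89


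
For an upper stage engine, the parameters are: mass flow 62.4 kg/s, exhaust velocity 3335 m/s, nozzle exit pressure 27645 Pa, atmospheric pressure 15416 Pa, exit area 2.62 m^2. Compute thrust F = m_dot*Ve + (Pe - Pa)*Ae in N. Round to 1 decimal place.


Step 1: Momentum thrust = m_dot * Ve = 62.4 * 3335 = 208104.0 N
Step 2: Pressure thrust = (Pe - Pa) * Ae = (27645 - 15416) * 2.62 = 32039.98 N
Step 3: Total thrust F = 208104.0 + 32039.98 = 240144.0 N

240144.0


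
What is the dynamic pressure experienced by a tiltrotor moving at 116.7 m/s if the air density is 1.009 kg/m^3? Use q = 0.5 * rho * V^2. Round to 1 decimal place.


Step 1: V^2 = 116.7^2 = 13618.89
Step 2: q = 0.5 * 1.009 * 13618.89
Step 3: q = 6870.7 Pa

6870.7


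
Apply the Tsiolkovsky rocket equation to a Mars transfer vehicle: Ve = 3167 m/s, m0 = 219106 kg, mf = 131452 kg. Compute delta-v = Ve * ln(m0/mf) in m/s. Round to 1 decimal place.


Step 1: Mass ratio m0/mf = 219106 / 131452 = 1.666814
Step 2: ln(1.666814) = 0.510914
Step 3: delta-v = 3167 * 0.510914 = 1618.1 m/s

1618.1


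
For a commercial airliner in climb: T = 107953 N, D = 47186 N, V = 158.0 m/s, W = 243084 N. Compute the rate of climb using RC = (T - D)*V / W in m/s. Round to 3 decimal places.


Step 1: Excess thrust = T - D = 107953 - 47186 = 60767 N
Step 2: Excess power = 60767 * 158.0 = 9601186.0 W
Step 3: RC = 9601186.0 / 243084 = 39.497 m/s

39.497


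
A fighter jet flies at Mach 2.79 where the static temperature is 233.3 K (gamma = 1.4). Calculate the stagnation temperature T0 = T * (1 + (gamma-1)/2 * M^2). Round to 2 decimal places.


Step 1: (gamma-1)/2 = 0.2
Step 2: M^2 = 7.7841
Step 3: 1 + 0.2 * 7.7841 = 2.55682
Step 4: T0 = 233.3 * 2.55682 = 596.51 K

596.51


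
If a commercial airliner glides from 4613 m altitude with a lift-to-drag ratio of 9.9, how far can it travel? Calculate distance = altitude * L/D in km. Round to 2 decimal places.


Step 1: Glide distance = altitude * L/D = 4613 * 9.9 = 45668.7 m
Step 2: Convert to km: 45668.7 / 1000 = 45.67 km

45.67


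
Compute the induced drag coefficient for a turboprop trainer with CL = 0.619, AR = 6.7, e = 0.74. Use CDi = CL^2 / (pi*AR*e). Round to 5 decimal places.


Step 1: CL^2 = 0.619^2 = 0.383161
Step 2: pi * AR * e = 3.14159 * 6.7 * 0.74 = 15.576016
Step 3: CDi = 0.383161 / 15.576016 = 0.02460

0.02460


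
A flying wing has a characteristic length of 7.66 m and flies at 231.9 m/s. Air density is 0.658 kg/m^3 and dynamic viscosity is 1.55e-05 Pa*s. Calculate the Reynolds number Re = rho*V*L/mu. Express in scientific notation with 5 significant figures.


Step 1: Numerator = rho * V * L = 0.658 * 231.9 * 7.66 = 1168.840932
Step 2: Re = 1168.840932 / 1.55e-05
Step 3: Re = 7.5409e+07

7.5409e+07


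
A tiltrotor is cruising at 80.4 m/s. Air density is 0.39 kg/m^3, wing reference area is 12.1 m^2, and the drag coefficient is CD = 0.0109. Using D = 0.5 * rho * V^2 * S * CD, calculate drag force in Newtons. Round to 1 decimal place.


Step 1: Dynamic pressure q = 0.5 * 0.39 * 80.4^2 = 1260.5112 Pa
Step 2: Drag D = q * S * CD = 1260.5112 * 12.1 * 0.0109
Step 3: D = 166.2 N

166.2


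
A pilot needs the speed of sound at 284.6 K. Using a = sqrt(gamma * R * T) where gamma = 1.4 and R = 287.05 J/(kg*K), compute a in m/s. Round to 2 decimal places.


Step 1: gamma * R * T = 1.4 * 287.05 * 284.6 = 114372.202
Step 2: a = sqrt(114372.202) = 338.19 m/s

338.19


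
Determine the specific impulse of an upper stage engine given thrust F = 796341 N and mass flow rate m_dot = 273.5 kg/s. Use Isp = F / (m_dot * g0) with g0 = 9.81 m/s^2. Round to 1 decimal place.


Step 1: m_dot * g0 = 273.5 * 9.81 = 2683.04
Step 2: Isp = 796341 / 2683.04 = 296.8 s

296.8


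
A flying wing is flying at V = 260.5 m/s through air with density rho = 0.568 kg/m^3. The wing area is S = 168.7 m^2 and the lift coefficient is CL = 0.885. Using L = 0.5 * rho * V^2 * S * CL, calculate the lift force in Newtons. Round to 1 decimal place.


Step 1: Calculate dynamic pressure q = 0.5 * 0.568 * 260.5^2 = 0.5 * 0.568 * 67860.25 = 19272.311 Pa
Step 2: Multiply by wing area and lift coefficient: L = 19272.311 * 168.7 * 0.885
Step 3: L = 3251238.8657 * 0.885 = 2877346.4 N

2877346.4


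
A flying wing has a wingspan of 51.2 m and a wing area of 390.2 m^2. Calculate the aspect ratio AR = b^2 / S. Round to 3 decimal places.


Step 1: b^2 = 51.2^2 = 2621.44
Step 2: AR = 2621.44 / 390.2 = 6.718

6.718


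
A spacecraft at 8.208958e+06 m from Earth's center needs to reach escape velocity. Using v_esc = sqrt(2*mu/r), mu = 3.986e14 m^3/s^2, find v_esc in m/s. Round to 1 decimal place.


Step 1: 2*mu/r = 2 * 3.986e14 / 8.208958e+06 = 97113421.7035
Step 2: v_esc = sqrt(97113421.7035) = 9854.6 m/s

9854.6


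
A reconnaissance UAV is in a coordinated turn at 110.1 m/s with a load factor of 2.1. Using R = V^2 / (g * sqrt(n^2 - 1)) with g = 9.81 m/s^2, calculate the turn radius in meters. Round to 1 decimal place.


Step 1: V^2 = 110.1^2 = 12122.01
Step 2: n^2 - 1 = 2.1^2 - 1 = 3.41
Step 3: sqrt(3.41) = 1.846619
Step 4: R = 12122.01 / (9.81 * 1.846619) = 669.2 m

669.2


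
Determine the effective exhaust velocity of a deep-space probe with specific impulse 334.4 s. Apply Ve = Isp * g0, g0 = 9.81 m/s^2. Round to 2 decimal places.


Step 1: Ve = Isp * g0 = 334.4 * 9.81
Step 2: Ve = 3280.46 m/s

3280.46


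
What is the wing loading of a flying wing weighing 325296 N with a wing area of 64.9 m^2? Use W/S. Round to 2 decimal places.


Step 1: Wing loading = W / S = 325296 / 64.9
Step 2: Wing loading = 5012.27 N/m^2

5012.27


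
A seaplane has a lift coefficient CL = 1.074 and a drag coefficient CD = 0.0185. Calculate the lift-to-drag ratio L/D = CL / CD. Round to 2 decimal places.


Step 1: L/D = CL / CD = 1.074 / 0.0185
Step 2: L/D = 58.05

58.05


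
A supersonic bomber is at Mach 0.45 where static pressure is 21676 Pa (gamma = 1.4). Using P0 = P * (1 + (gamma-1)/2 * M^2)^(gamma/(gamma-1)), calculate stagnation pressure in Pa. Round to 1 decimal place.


Step 1: (gamma-1)/2 * M^2 = 0.2 * 0.2025 = 0.0405
Step 2: 1 + 0.0405 = 1.0405
Step 3: Exponent gamma/(gamma-1) = 3.5
Step 4: P0 = 21676 * 1.0405^3.5 = 24907.3 Pa

24907.3


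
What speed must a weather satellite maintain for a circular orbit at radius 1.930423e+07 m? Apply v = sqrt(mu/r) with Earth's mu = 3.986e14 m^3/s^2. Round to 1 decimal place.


Step 1: mu / r = 3.986e14 / 1.930423e+07 = 20648324.2274
Step 2: v = sqrt(20648324.2274) = 4544.0 m/s

4544.0


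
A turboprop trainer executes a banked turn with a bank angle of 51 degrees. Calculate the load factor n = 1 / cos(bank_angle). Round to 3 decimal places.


Step 1: Convert 51 degrees to radians = 0.890118
Step 2: cos(51 deg) = 0.62932
Step 3: n = 1 / 0.62932 = 1.589

1.589


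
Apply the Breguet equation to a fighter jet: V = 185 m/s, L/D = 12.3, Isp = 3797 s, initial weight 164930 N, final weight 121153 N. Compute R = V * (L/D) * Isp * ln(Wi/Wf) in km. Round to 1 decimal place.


Step 1: Coefficient = V * (L/D) * Isp = 185 * 12.3 * 3797 = 8640073.5 m
Step 2: Wi/Wf = 164930 / 121153 = 1.361336
Step 3: ln(1.361336) = 0.308467
Step 4: R = 8640073.5 * 0.308467 = 2665177.0 m = 2665.2 km

2665.2


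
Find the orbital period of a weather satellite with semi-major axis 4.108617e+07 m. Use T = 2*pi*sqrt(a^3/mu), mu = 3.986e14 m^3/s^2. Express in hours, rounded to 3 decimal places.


Step 1: a^3 / mu = 6.935647e+22 / 3.986e14 = 1.740002e+08
Step 2: sqrt(1.740002e+08) = 13190.9125 s
Step 3: T = 2*pi * 13190.9125 = 82880.95 s
Step 4: T in hours = 82880.95 / 3600 = 23.022 hours

23.022


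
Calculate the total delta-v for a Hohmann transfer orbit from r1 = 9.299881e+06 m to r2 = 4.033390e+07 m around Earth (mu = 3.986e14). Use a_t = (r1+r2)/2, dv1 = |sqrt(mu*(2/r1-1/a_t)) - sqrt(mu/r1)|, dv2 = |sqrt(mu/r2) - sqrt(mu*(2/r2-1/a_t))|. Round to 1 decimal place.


Step 1: Transfer semi-major axis a_t = (9.299881e+06 + 4.033390e+07) / 2 = 2.481689e+07 m
Step 2: v1 (circular at r1) = sqrt(mu/r1) = 6546.81 m/s
Step 3: v_t1 = sqrt(mu*(2/r1 - 1/a_t)) = 8346.25 m/s
Step 4: dv1 = |8346.25 - 6546.81| = 1799.44 m/s
Step 5: v2 (circular at r2) = 3143.65 m/s, v_t2 = 1924.41 m/s
Step 6: dv2 = |3143.65 - 1924.41| = 1219.23 m/s
Step 7: Total delta-v = 1799.44 + 1219.23 = 3018.7 m/s

3018.7


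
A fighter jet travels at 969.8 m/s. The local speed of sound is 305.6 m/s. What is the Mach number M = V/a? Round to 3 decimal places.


Step 1: M = V / a = 969.8 / 305.6
Step 2: M = 3.173

3.173


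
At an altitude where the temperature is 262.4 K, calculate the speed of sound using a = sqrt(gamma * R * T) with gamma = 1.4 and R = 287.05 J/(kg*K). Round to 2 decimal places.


Step 1: gamma * R * T = 1.4 * 287.05 * 262.4 = 105450.688
Step 2: a = sqrt(105450.688) = 324.73 m/s

324.73


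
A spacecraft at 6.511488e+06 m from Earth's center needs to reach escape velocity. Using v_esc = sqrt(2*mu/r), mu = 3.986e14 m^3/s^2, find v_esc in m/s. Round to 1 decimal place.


Step 1: 2*mu/r = 2 * 3.986e14 / 6.511488e+06 = 122429773.3483
Step 2: v_esc = sqrt(122429773.3483) = 11064.8 m/s

11064.8


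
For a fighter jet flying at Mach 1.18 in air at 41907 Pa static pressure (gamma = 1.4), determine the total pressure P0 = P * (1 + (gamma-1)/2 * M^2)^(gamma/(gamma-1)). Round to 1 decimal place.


Step 1: (gamma-1)/2 * M^2 = 0.2 * 1.3924 = 0.27848
Step 2: 1 + 0.27848 = 1.27848
Step 3: Exponent gamma/(gamma-1) = 3.5
Step 4: P0 = 41907 * 1.27848^3.5 = 99018.3 Pa

99018.3


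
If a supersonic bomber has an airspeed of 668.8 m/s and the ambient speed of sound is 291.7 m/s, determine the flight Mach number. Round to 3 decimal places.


Step 1: M = V / a = 668.8 / 291.7
Step 2: M = 2.293

2.293


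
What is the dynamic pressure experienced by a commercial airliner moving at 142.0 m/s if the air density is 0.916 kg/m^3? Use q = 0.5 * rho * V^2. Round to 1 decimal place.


Step 1: V^2 = 142.0^2 = 20164.0
Step 2: q = 0.5 * 0.916 * 20164.0
Step 3: q = 9235.1 Pa

9235.1


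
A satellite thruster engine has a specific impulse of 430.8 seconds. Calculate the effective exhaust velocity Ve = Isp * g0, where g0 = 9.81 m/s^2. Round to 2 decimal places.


Step 1: Ve = Isp * g0 = 430.8 * 9.81
Step 2: Ve = 4226.15 m/s

4226.15


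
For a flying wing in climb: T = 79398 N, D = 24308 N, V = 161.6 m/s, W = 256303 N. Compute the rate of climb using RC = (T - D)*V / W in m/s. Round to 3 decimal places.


Step 1: Excess thrust = T - D = 79398 - 24308 = 55090 N
Step 2: Excess power = 55090 * 161.6 = 8902544.0 W
Step 3: RC = 8902544.0 / 256303 = 34.734 m/s

34.734


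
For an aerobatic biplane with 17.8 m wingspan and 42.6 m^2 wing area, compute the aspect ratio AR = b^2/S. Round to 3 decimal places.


Step 1: b^2 = 17.8^2 = 316.84
Step 2: AR = 316.84 / 42.6 = 7.438

7.438


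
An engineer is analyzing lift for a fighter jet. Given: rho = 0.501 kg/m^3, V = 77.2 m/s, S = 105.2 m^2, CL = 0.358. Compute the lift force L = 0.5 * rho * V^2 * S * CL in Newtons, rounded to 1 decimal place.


Step 1: Calculate dynamic pressure q = 0.5 * 0.501 * 77.2^2 = 0.5 * 0.501 * 5959.84 = 1492.9399 Pa
Step 2: Multiply by wing area and lift coefficient: L = 1492.9399 * 105.2 * 0.358
Step 3: L = 157057.2796 * 0.358 = 56226.5 N

56226.5


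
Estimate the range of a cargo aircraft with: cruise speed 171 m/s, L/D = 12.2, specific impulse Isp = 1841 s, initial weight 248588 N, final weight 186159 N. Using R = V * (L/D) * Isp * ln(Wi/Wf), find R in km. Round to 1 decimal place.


Step 1: Coefficient = V * (L/D) * Isp = 171 * 12.2 * 1841 = 3840694.2 m
Step 2: Wi/Wf = 248588 / 186159 = 1.335353
Step 3: ln(1.335353) = 0.289196
Step 4: R = 3840694.2 * 0.289196 = 1110712.5 m = 1110.7 km

1110.7


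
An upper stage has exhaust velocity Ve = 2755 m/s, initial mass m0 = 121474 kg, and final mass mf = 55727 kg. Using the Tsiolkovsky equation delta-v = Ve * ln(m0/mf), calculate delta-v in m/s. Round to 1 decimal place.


Step 1: Mass ratio m0/mf = 121474 / 55727 = 2.179805
Step 2: ln(2.179805) = 0.779235
Step 3: delta-v = 2755 * 0.779235 = 2146.8 m/s

2146.8


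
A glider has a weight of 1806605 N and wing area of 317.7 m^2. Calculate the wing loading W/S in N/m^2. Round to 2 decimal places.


Step 1: Wing loading = W / S = 1806605 / 317.7
Step 2: Wing loading = 5686.51 N/m^2

5686.51


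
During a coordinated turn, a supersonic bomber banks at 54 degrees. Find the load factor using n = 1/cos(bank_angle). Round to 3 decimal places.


Step 1: Convert 54 degrees to radians = 0.942478
Step 2: cos(54 deg) = 0.587785
Step 3: n = 1 / 0.587785 = 1.701

1.701


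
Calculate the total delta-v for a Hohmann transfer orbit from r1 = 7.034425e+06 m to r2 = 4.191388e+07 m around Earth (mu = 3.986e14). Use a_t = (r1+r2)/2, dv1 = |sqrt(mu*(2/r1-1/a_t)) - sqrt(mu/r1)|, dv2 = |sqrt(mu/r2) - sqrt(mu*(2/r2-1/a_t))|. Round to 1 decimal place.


Step 1: Transfer semi-major axis a_t = (7.034425e+06 + 4.191388e+07) / 2 = 2.447415e+07 m
Step 2: v1 (circular at r1) = sqrt(mu/r1) = 7527.56 m/s
Step 3: v_t1 = sqrt(mu*(2/r1 - 1/a_t)) = 9850.98 m/s
Step 4: dv1 = |9850.98 - 7527.56| = 2323.42 m/s
Step 5: v2 (circular at r2) = 3083.82 m/s, v_t2 = 1653.29 m/s
Step 6: dv2 = |3083.82 - 1653.29| = 1430.53 m/s
Step 7: Total delta-v = 2323.42 + 1430.53 = 3753.9 m/s

3753.9


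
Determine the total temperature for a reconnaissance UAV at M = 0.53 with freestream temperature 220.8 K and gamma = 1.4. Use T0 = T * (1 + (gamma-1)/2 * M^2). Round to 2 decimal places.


Step 1: (gamma-1)/2 = 0.2
Step 2: M^2 = 0.2809
Step 3: 1 + 0.2 * 0.2809 = 1.05618
Step 4: T0 = 220.8 * 1.05618 = 233.20 K

233.20


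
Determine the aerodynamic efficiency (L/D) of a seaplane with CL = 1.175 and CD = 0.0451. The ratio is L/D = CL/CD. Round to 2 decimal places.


Step 1: L/D = CL / CD = 1.175 / 0.0451
Step 2: L/D = 26.05

26.05


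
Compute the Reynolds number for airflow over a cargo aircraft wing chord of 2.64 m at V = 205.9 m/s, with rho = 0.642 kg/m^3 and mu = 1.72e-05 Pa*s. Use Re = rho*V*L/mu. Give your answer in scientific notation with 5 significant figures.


Step 1: Numerator = rho * V * L = 0.642 * 205.9 * 2.64 = 348.975792
Step 2: Re = 348.975792 / 1.72e-05
Step 3: Re = 2.0289e+07

2.0289e+07


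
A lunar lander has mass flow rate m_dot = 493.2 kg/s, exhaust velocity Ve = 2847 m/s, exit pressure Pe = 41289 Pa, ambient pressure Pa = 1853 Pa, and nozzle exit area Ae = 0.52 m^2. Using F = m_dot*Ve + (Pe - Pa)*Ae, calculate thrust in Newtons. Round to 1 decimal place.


Step 1: Momentum thrust = m_dot * Ve = 493.2 * 2847 = 1404140.4 N
Step 2: Pressure thrust = (Pe - Pa) * Ae = (41289 - 1853) * 0.52 = 20506.72 N
Step 3: Total thrust F = 1404140.4 + 20506.72 = 1424647.1 N

1424647.1


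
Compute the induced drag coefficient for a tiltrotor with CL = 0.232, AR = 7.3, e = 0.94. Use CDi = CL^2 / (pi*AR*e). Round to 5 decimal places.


Step 1: CL^2 = 0.232^2 = 0.053824
Step 2: pi * AR * e = 3.14159 * 7.3 * 0.94 = 21.557609
Step 3: CDi = 0.053824 / 21.557609 = 0.00250

0.00250


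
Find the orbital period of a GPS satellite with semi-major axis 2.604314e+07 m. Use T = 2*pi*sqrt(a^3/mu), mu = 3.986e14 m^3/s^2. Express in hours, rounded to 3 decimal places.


Step 1: a^3 / mu = 1.766363e+22 / 3.986e14 = 4.431418e+07
Step 2: sqrt(4.431418e+07) = 6656.8899 s
Step 3: T = 2*pi * 6656.8899 = 41826.47 s
Step 4: T in hours = 41826.47 / 3600 = 11.618 hours

11.618


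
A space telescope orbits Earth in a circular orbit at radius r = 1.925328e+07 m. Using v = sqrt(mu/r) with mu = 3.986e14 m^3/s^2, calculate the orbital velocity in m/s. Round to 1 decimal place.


Step 1: mu / r = 3.986e14 / 1.925328e+07 = 20702965.9362
Step 2: v = sqrt(20702965.9362) = 4550.1 m/s

4550.1


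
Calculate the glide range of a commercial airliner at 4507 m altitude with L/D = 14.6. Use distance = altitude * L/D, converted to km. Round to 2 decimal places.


Step 1: Glide distance = altitude * L/D = 4507 * 14.6 = 65802.2 m
Step 2: Convert to km: 65802.2 / 1000 = 65.80 km

65.80


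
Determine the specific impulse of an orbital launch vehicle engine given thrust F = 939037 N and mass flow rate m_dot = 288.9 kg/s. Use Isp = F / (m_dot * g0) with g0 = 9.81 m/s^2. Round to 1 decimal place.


Step 1: m_dot * g0 = 288.9 * 9.81 = 2834.11
Step 2: Isp = 939037 / 2834.11 = 331.3 s

331.3


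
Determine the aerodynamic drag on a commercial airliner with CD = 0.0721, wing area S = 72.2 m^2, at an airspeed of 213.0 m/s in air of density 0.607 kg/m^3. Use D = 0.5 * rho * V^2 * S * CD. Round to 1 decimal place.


Step 1: Dynamic pressure q = 0.5 * 0.607 * 213.0^2 = 13769.4915 Pa
Step 2: Drag D = q * S * CD = 13769.4915 * 72.2 * 0.0721
Step 3: D = 71678.7 N

71678.7


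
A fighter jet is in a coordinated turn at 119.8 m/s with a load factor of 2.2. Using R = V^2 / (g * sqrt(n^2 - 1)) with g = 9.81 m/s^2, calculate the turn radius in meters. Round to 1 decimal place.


Step 1: V^2 = 119.8^2 = 14352.04
Step 2: n^2 - 1 = 2.2^2 - 1 = 3.84
Step 3: sqrt(3.84) = 1.959592
Step 4: R = 14352.04 / (9.81 * 1.959592) = 746.6 m

746.6


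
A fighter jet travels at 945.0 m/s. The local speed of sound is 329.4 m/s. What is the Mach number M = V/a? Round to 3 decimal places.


Step 1: M = V / a = 945.0 / 329.4
Step 2: M = 2.869

2.869


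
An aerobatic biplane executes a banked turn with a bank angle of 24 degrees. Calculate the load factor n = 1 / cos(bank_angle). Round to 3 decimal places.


Step 1: Convert 24 degrees to radians = 0.418879
Step 2: cos(24 deg) = 0.913545
Step 3: n = 1 / 0.913545 = 1.095

1.095
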